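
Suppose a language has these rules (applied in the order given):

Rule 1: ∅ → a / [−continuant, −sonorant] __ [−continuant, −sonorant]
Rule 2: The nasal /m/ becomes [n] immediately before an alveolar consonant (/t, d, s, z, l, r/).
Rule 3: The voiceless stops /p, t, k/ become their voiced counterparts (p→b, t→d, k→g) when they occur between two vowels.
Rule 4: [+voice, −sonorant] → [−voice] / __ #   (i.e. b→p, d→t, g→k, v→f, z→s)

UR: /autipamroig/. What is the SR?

Rule 1 (stop-cluster a-epenthesis): no segment meets the environment; /autipamroig/ is unchanged.
Rule 2 (nasal place assimilation): /m/ precedes the alveolar consonant /r/, so it assimilates in place to [n]. /autipamroig/ → autipanroig.
Rule 3 (intervocalic voicing): /t/ is a voiceless stop between vowels /u/ and /i/, so it voices to [d]. /p/ is a voiceless stop between vowels /i/ and /a/, so it voices to [b]. /autipanroig/ → audibanroig.
Rule 4 (final devoicing): /g/ is a voiced obstruent in word-final position, so it devoices to [k]. /audibanroig/ → audibanroik.

audibanroik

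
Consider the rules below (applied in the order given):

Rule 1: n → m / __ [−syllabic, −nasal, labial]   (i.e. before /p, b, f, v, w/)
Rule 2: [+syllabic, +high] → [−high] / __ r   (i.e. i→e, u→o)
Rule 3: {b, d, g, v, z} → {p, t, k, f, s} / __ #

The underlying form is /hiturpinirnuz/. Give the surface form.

Rule 1 (nasal place assimilation): no segment meets the environment; /hiturpinirnuz/ is unchanged.
Rule 2 (pre-rhotic lowering): /u/ is a high vowel immediately before /r/, so it lowers to [o]. /i/ is a high vowel immediately before /r/, so it lowers to [e]. /hiturpinirnuz/ → hitorpinernuz.
Rule 3 (final devoicing): /z/ is a voiced obstruent in word-final position, so it devoices to [s]. /hitorpinernuz/ → hitorpinernus.

hitorpinernus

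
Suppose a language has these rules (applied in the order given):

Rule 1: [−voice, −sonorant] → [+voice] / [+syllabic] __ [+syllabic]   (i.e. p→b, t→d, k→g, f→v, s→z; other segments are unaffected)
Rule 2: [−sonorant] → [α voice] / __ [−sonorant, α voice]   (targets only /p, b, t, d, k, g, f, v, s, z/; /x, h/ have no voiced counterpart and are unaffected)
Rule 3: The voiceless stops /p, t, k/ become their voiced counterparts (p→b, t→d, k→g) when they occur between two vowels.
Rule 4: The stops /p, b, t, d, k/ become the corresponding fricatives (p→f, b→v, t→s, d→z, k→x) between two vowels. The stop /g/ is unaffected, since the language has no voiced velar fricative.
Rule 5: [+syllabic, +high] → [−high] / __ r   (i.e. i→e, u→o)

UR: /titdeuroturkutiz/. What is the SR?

Rule 1 (intervocalic voicing): /t/ is a voiceless obstruent between vowels /o/ and /u/, so it voices to [d]. /t/ is a voiceless obstruent between vowels /u/ and /i/, so it voices to [d]. /titdeuroturkutiz/ → titdeurodurkudiz.
Rule 2 (regressive voicing assimilation): /t/ precedes the voiced obstruent /d/, so it voices to [d] by assimilation. /titdeurodurkudiz/ → tiddeurodurkudiz.
Rule 3 (intervocalic voicing): no segment meets the environment; /tiddeurodurkudiz/ is unchanged.
Rule 4 (intervocalic spirantization): /d/ is a stop between vowels /o/ and /u/, so it spirantizes to the fricative [z]. /d/ is a stop between vowels /u/ and /i/, so it spirantizes to the fricative [z]. /tiddeurodurkudiz/ → tiddeurozurkuziz.
Rule 5 (pre-rhotic lowering): /u/ is a high vowel immediately before /r/, so it lowers to [o]. /u/ is a high vowel immediately before /r/, so it lowers to [o]. /tiddeurozurkuziz/ → tiddeorozorkuziz.

tiddeorozorkuziz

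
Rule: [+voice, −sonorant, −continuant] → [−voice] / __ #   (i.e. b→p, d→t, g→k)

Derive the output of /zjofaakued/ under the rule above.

/d/ is a voiced stop in word-final position, so it devoices to [t].
Surface form: [zjofaakuet].

zjofaakuet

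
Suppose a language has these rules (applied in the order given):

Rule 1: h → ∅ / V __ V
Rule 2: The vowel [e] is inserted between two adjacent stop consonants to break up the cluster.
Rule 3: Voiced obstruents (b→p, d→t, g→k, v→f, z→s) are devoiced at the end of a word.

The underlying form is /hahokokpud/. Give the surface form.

haokokeput

Rule 1 (intervocalic h-deletion): /h/ occurs between vowels /a/ and /o/, so it deletes. /hahokokpud/ → haokokpud.
Rule 2 (stop-cluster e-epenthesis): /k/ and /p/ form a stop–stop cluster, so [e] is inserted between them. /haokokpud/ → haokokepud.
Rule 3 (final devoicing): /d/ is a voiced obstruent in word-final position, so it devoices to [t]. /haokokepud/ → haokokeput.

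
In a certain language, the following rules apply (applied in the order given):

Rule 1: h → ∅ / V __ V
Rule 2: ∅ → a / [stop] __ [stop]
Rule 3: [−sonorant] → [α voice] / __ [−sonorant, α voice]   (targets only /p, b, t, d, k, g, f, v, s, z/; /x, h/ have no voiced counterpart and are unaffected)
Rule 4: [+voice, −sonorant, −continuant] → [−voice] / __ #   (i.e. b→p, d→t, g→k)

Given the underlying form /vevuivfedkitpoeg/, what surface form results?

vevuiffedakitapoek

Rule 1 (intervocalic h-deletion): no segment meets the environment; /vevuivfedkitpoeg/ is unchanged.
Rule 2 (stop-cluster a-epenthesis): /d/ and /k/ form a stop–stop cluster, so [a] is inserted between them. /t/ and /p/ form a stop–stop cluster, so [a] is inserted between them. /vevuivfedkitpoeg/ → vevuivfedakitapoeg.
Rule 3 (regressive voicing assimilation): /v/ precedes the voiceless obstruent /f/, so it devoices to [f] by assimilation. /vevuivfedakitapoeg/ → vevuiffedakitapoeg.
Rule 4 (final devoicing): /g/ is a voiced stop in word-final position, so it devoices to [k]. /vevuiffedakitapoeg/ → vevuiffedakitapoek.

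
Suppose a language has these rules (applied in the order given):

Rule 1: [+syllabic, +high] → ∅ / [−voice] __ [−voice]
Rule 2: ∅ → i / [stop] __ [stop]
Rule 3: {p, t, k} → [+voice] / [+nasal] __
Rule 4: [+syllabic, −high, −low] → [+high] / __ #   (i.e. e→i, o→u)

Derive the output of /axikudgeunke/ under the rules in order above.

axkudigeungi

Rule 1 (high vowel syncope): /i/ is a high vowel flanked by voiceless consonants /x/ and /k/, so it deletes. /axikudgeunke/ → axkudgeunke.
Rule 2 (stop-cluster i-epenthesis): /d/ and /g/ form a stop–stop cluster, so [i] is inserted between them. /axkudgeunke/ → axkudigeunke.
Rule 3 (post-nasal voicing): /k/ is a voiceless stop immediately after the nasal /n/, so it voices to [g]. /axkudigeunke/ → axkudigeunge.
Rule 4 (final vowel raising): /e/ is a mid vowel in word-final position, so it raises to [i]. /axkudigeunge/ → axkudigeungi.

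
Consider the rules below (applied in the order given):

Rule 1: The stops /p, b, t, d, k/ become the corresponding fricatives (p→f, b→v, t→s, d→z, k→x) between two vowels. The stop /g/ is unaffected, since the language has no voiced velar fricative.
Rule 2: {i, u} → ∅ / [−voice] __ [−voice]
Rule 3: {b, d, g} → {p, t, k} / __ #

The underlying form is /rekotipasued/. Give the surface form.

rexosfasuet

Rule 1 (intervocalic spirantization): /k/ is a stop between vowels /e/ and /o/, so it spirantizes to the fricative [x]. /t/ is a stop between vowels /o/ and /i/, so it spirantizes to the fricative [s]. /p/ is a stop between vowels /i/ and /a/, so it spirantizes to the fricative [f]. /rekotipasued/ → rexosifasued.
Rule 2 (high vowel syncope): /i/ is a high vowel flanked by voiceless consonants /s/ and /f/, so it deletes. /rexosifasued/ → rexosfasued.
Rule 3 (final devoicing): /d/ is a voiced stop in word-final position, so it devoices to [t]. /rexosfasued/ → rexosfasuet.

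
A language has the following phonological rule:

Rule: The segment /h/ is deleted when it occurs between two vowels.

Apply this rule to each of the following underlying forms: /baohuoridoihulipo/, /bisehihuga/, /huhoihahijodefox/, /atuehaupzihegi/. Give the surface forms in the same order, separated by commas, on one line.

baouoridoiulipo, biseiuga, huoiaijodefox, atueaupziegi

/baohuoridoihulipo/: /h/ occurs between vowels /o/ and /u/, so it deletes. /h/ occurs between vowels /i/ and /u/, so it deletes. → [baouoridoiulipo].
/bisehihuga/: /h/ occurs between vowels /e/ and /i/, so it deletes. /h/ occurs between vowels /i/ and /u/, so it deletes. → [biseiuga].
/huhoihahijodefox/: /h/ occurs between vowels /u/ and /o/, so it deletes. /h/ occurs between vowels /i/ and /a/, so it deletes. /h/ occurs between vowels /a/ and /i/, so it deletes. → [huoiaijodefox].
/atuehaupzihegi/: /h/ occurs between vowels /e/ and /a/, so it deletes. /h/ occurs between vowels /i/ and /e/, so it deletes. → [atueaupziegi].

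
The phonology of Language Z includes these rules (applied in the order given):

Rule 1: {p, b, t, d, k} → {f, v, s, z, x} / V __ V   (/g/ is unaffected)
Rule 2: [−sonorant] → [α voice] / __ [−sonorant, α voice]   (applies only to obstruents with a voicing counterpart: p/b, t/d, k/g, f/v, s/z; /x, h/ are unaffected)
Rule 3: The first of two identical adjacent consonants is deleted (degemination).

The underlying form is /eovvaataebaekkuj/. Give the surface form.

eovaasaevaekuj

Rule 1 (intervocalic spirantization): /t/ is a stop between vowels /a/ and /a/, so it spirantizes to the fricative [s]. /b/ is a stop between vowels /e/ and /a/, so it spirantizes to the fricative [v]. /eovvaataebaekkuj/ → eovvaasaevaekkuj.
Rule 2 (regressive voicing assimilation): no segment meets the environment; /eovvaasaevaekkuj/ is unchanged.
Rule 3 (degemination): /vv/ is a geminate; the first /v/ deletes. /kk/ is a geminate; the first /k/ deletes. /eovvaasaevaekkuj/ → eovaasaevaekuj.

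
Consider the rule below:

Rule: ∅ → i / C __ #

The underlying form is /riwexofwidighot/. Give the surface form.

riwexofwidighoti

the form ends in the consonant /t/, so [i] is inserted word-finally.
Surface form: [riwexofwidighoti].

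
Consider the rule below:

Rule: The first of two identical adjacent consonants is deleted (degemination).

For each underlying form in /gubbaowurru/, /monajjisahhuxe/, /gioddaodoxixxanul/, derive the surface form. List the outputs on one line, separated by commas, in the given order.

gubaowuru, monajisahuxe, giodaodoxixanul

/gubbaowurru/: /bb/ is a geminate; the first /b/ deletes. /rr/ is a geminate; the first /r/ deletes. → [gubaowuru].
/monajjisahhuxe/: /jj/ is a geminate; the first /j/ deletes. /hh/ is a geminate; the first /h/ deletes. → [monajisahuxe].
/gioddaodoxixxanul/: /dd/ is a geminate; the first /d/ deletes. /xx/ is a geminate; the first /x/ deletes. → [giodaodoxixanul].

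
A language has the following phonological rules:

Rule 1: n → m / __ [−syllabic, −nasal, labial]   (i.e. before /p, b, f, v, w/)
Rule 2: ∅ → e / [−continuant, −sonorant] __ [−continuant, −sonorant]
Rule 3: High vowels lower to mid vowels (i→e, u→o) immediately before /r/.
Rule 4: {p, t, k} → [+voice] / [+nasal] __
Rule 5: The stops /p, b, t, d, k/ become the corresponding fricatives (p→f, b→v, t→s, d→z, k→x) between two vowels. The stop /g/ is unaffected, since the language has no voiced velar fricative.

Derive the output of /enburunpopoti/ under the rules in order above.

Rule 1 (nasal place assimilation): /n/ precedes the labial consonant /b/, so it assimilates in place to [m]. /n/ precedes the labial consonant /p/, so it assimilates in place to [m]. /enburunpopoti/ → emburumpopoti.
Rule 2 (stop-cluster e-epenthesis): no segment meets the environment; /emburumpopoti/ is unchanged.
Rule 3 (pre-rhotic lowering): /u/ is a high vowel immediately before /r/, so it lowers to [o]. /emburumpopoti/ → emborumpopoti.
Rule 4 (post-nasal voicing): /p/ is a voiceless stop immediately after the nasal /m/, so it voices to [b]. /emborumpopoti/ → emborumbopoti.
Rule 5 (intervocalic spirantization): /p/ is a stop between vowels /o/ and /o/, so it spirantizes to the fricative [f]. /t/ is a stop between vowels /o/ and /i/, so it spirantizes to the fricative [s]. /emborumbopoti/ → emborumbofosi.

emborumbofosi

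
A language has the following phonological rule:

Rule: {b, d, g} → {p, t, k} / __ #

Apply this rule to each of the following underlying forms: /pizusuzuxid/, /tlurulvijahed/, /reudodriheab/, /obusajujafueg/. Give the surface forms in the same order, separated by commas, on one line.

/pizusuzuxid/: /d/ is a voiced stop in word-final position, so it devoices to [t]. → [pizusuzuxit].
/tlurulvijahed/: /d/ is a voiced stop in word-final position, so it devoices to [t]. → [tlurulvijahet].
/reudodriheab/: /b/ is a voiced stop in word-final position, so it devoices to [p]. → [reudodriheap].
/obusajujafueg/: /g/ is a voiced stop in word-final position, so it devoices to [k]. → [obusajujafuek].

pizusuzuxit, tlurulvijahet, reudodriheap, obusajujafuek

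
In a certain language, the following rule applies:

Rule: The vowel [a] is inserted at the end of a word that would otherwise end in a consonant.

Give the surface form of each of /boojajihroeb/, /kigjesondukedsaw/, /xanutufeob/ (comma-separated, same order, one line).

boojajihroeba, kigjesondukedsawa, xanutufeoba

/boojajihroeb/: the form ends in the consonant /b/, so [a] is inserted word-finally. → [boojajihroeba].
/kigjesondukedsaw/: the form ends in the consonant /w/, so [a] is inserted word-finally. → [kigjesondukedsawa].
/xanutufeob/: the form ends in the consonant /b/, so [a] is inserted word-finally. → [xanutufeoba].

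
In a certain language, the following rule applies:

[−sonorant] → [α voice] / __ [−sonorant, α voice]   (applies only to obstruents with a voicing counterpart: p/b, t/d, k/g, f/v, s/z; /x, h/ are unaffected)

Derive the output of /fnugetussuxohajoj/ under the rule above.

fnugetussuxohajoj

No segment of /fnugetussuxohajoj/ meets the structural description of the rule, so the form surfaces unchanged.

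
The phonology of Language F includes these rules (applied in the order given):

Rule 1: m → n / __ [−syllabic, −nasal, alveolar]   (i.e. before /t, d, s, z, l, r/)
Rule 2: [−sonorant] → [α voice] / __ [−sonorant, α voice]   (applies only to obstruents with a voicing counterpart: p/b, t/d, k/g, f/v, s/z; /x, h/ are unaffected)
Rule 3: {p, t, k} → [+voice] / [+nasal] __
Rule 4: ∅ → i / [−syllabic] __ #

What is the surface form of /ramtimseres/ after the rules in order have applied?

Rule 1 (nasal place assimilation): /m/ precedes the alveolar consonant /t/, so it assimilates in place to [n]. /m/ precedes the alveolar consonant /s/, so it assimilates in place to [n]. /ramtimseres/ → rantinseres.
Rule 2 (regressive voicing assimilation): no segment meets the environment; /rantinseres/ is unchanged.
Rule 3 (post-nasal voicing): /t/ is a voiceless stop immediately after the nasal /n/, so it voices to [d]. /rantinseres/ → randinseres.
Rule 4 (final i-epenthesis): the form ends in the consonant /s/, so [i] is inserted word-finally. /randinseres/ → randinseresi.

randinseresi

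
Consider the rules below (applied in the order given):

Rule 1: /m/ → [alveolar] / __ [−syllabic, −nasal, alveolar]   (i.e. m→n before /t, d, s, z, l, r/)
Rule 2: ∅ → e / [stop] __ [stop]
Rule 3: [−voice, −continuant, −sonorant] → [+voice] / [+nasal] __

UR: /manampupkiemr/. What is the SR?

Rule 1 (nasal place assimilation): /m/ precedes the alveolar consonant /r/, so it assimilates in place to [n]. /manampupkiemr/ → manampupkienr.
Rule 2 (stop-cluster e-epenthesis): /p/ and /k/ form a stop–stop cluster, so [e] is inserted between them. /manampupkienr/ → manampupekienr.
Rule 3 (post-nasal voicing): /p/ is a voiceless stop immediately after the nasal /m/, so it voices to [b]. /manampupekienr/ → manambupekienr.

manambupekienr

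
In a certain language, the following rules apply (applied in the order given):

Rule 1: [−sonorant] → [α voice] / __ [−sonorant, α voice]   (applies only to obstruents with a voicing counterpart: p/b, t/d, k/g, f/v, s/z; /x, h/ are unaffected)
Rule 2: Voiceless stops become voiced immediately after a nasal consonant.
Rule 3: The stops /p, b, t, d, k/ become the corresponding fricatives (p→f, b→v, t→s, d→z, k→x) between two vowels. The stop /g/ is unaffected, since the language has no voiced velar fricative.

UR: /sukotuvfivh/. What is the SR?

Rule 1 (regressive voicing assimilation): /v/ precedes the voiceless obstruent /f/, so it devoices to [f] by assimilation. /v/ precedes the voiceless obstruent /h/, so it devoices to [f] by assimilation. /sukotuvfivh/ → sukotuffifh.
Rule 2 (post-nasal voicing): no segment meets the environment; /sukotuffifh/ is unchanged.
Rule 3 (intervocalic spirantization): /k/ is a stop between vowels /u/ and /o/, so it spirantizes to the fricative [x]. /t/ is a stop between vowels /o/ and /u/, so it spirantizes to the fricative [s]. /sukotuffifh/ → suxosuffifh.

suxosuffifh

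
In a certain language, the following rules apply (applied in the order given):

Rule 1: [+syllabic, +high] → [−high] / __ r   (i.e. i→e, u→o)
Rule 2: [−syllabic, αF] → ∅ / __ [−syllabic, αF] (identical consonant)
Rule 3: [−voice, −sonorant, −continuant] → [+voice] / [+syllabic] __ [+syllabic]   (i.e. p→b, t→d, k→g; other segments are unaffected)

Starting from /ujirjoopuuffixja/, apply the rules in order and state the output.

ujerjoobuufixja

Rule 1 (pre-rhotic lowering): /i/ is a high vowel immediately before /r/, so it lowers to [e]. /ujirjoopuuffixja/ → ujerjoopuuffixja.
Rule 2 (degemination): /ff/ is a geminate; the first /f/ deletes. /ujerjoopuuffixja/ → ujerjoopuufixja.
Rule 3 (intervocalic voicing): /p/ is a voiceless stop between vowels /o/ and /u/, so it voices to [b]. /ujerjoopuufixja/ → ujerjoobuufixja.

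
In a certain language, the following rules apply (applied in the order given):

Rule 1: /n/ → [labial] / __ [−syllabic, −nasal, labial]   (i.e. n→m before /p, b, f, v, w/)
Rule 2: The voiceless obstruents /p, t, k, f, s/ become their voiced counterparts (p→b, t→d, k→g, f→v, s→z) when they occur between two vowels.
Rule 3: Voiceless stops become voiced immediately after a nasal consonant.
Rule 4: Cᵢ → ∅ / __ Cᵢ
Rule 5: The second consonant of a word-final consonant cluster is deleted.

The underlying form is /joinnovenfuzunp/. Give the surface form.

Rule 1 (nasal place assimilation): /n/ precedes the labial consonant /f/, so it assimilates in place to [m]. /n/ precedes the labial consonant /p/, so it assimilates in place to [m]. /joinnovenfuzunp/ → joinnovemfuzump.
Rule 2 (intervocalic voicing): no segment meets the environment; /joinnovemfuzump/ is unchanged.
Rule 3 (post-nasal voicing): /p/ is a voiceless stop immediately after the nasal /m/, so it voices to [b]. /joinnovemfuzump/ → joinnovemfuzumb.
Rule 4 (degemination): /nn/ is a geminate; the first /n/ deletes. /joinnovemfuzumb/ → joinovemfuzumb.
Rule 5 (final cluster simplification): /b/ is the second consonant of a word-final cluster /mb/, so it deletes. /joinovemfuzumb/ → joinovemfuzum.

joinovemfuzum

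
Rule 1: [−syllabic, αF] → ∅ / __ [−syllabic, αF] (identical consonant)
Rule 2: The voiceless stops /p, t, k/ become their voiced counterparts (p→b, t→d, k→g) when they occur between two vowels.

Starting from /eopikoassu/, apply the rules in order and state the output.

Rule 1 (degemination): /ss/ is a geminate; the first /s/ deletes. /eopikoassu/ → eopikoasu.
Rule 2 (intervocalic voicing): /p/ is a voiceless stop between vowels /o/ and /i/, so it voices to [b]. /k/ is a voiceless stop between vowels /i/ and /o/, so it voices to [g]. /eopikoasu/ → eobigoasu.

eobigoasu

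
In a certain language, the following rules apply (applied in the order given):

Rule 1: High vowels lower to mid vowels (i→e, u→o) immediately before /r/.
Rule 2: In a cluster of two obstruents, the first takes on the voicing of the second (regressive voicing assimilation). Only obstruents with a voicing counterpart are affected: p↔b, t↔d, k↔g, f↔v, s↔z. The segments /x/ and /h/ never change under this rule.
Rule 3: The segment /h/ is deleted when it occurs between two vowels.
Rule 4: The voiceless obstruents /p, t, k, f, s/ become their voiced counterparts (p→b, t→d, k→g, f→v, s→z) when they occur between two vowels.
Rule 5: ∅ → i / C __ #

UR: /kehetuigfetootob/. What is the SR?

keeduikfedoodobi

Rule 1 (pre-rhotic lowering): no segment meets the environment; /kehetuigfetootob/ is unchanged.
Rule 2 (regressive voicing assimilation): /g/ precedes the voiceless obstruent /f/, so it devoices to [k] by assimilation. /kehetuigfetootob/ → kehetuikfetootob.
Rule 3 (intervocalic h-deletion): /h/ occurs between vowels /e/ and /e/, so it deletes. /kehetuikfetootob/ → keetuikfetootob.
Rule 4 (intervocalic voicing): /t/ is a voiceless obstruent between vowels /e/ and /u/, so it voices to [d]. /t/ is a voiceless obstruent between vowels /e/ and /o/, so it voices to [d]. /t/ is a voiceless obstruent between vowels /o/ and /o/, so it voices to [d]. /keetuikfetootob/ → keeduikfedoodob.
Rule 5 (final i-epenthesis): the form ends in the consonant /b/, so [i] is inserted word-finally. /keeduikfedoodob/ → keeduikfedoodobi.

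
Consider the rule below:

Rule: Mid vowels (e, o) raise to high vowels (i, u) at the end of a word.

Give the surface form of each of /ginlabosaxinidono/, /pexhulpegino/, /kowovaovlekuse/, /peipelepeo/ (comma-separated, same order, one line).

ginlabosaxinidonu, pexhulpeginu, kowovaovlekusi, peipelepeu

/ginlabosaxinidono/: /o/ is a mid vowel in word-final position, so it raises to [u]. → [ginlabosaxinidonu].
/pexhulpegino/: /o/ is a mid vowel in word-final position, so it raises to [u]. → [pexhulpeginu].
/kowovaovlekuse/: /e/ is a mid vowel in word-final position, so it raises to [i]. → [kowovaovlekusi].
/peipelepeo/: /o/ is a mid vowel in word-final position, so it raises to [u]. → [peipelepeu].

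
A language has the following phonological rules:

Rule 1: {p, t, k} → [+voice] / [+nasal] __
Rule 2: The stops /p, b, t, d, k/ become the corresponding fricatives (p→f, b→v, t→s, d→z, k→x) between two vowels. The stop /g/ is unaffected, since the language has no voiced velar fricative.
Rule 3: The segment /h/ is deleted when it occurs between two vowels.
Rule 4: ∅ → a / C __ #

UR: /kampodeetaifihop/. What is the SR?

kambozeesaifiopa

Rule 1 (post-nasal voicing): /p/ is a voiceless stop immediately after the nasal /m/, so it voices to [b]. /kampodeetaifihop/ → kambodeetaifihop.
Rule 2 (intervocalic spirantization): /d/ is a stop between vowels /o/ and /e/, so it spirantizes to the fricative [z]. /t/ is a stop between vowels /e/ and /a/, so it spirantizes to the fricative [s]. /kambodeetaifihop/ → kambozeesaifihop.
Rule 3 (intervocalic h-deletion): /h/ occurs between vowels /i/ and /o/, so it deletes. /kambozeesaifihop/ → kambozeesaifiop.
Rule 4 (final a-epenthesis): the form ends in the consonant /p/, so [a] is inserted word-finally. /kambozeesaifiop/ → kambozeesaifiopa.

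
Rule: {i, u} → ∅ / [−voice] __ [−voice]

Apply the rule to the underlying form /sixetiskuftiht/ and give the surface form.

/i/ is a high vowel flanked by voiceless consonants /s/ and /x/, so it deletes.
/i/ is a high vowel flanked by voiceless consonants /t/ and /s/, so it deletes.
/u/ is a high vowel flanked by voiceless consonants /k/ and /f/, so it deletes.
/i/ is a high vowel flanked by voiceless consonants /t/ and /h/, so it deletes.
Surface form: [sxetskftht].

sxetskftht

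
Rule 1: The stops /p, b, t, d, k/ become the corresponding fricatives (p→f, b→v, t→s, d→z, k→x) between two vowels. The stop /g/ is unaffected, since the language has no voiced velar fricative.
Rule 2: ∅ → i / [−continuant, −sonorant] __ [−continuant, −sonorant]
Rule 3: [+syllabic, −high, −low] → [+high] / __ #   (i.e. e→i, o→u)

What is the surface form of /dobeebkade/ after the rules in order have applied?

doveebikazi

Rule 1 (intervocalic spirantization): /b/ is a stop between vowels /o/ and /e/, so it spirantizes to the fricative [v]. /d/ is a stop between vowels /a/ and /e/, so it spirantizes to the fricative [z]. /dobeebkade/ → doveebkaze.
Rule 2 (stop-cluster i-epenthesis): /b/ and /k/ form a stop–stop cluster, so [i] is inserted between them. /doveebkaze/ → doveebikaze.
Rule 3 (final vowel raising): /e/ is a mid vowel in word-final position, so it raises to [i]. /doveebikaze/ → doveebikazi.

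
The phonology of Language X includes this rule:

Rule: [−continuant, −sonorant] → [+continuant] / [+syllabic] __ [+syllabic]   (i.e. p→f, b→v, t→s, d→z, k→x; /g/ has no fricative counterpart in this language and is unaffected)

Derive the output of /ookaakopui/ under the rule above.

ooxaaxofui

/k/ is a stop between vowels /o/ and /a/, so it spirantizes to the fricative [x].
/k/ is a stop between vowels /a/ and /o/, so it spirantizes to the fricative [x].
/p/ is a stop between vowels /o/ and /u/, so it spirantizes to the fricative [f].
Surface form: [ooxaaxofui].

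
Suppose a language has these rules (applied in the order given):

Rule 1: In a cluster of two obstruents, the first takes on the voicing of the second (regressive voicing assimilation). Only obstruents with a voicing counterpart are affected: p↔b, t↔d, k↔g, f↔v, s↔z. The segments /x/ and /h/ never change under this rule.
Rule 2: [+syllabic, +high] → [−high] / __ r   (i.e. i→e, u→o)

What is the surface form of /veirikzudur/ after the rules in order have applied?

veerigzudor

Rule 1 (regressive voicing assimilation): /k/ precedes the voiced obstruent /z/, so it voices to [g] by assimilation. /veirikzudur/ → veirigzudur.
Rule 2 (pre-rhotic lowering): /i/ is a high vowel immediately before /r/, so it lowers to [e]. /u/ is a high vowel immediately before /r/, so it lowers to [o]. /veirigzudur/ → veerigzudor.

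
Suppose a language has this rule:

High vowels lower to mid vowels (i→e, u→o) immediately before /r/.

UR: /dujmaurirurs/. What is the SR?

/u/ is a high vowel immediately before /r/, so it lowers to [o].
/i/ is a high vowel immediately before /r/, so it lowers to [e].
/u/ is a high vowel immediately before /r/, so it lowers to [o].
The other instance of /u/ does not occur in the required environment and remains unchanged.
Surface form: [dujmaorerors].

dujmaorerors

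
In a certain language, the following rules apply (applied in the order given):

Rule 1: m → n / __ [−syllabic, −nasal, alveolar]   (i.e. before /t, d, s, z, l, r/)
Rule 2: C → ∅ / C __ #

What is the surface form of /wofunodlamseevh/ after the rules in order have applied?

wofunodlanseev

Rule 1 (nasal place assimilation): /m/ precedes the alveolar consonant /s/, so it assimilates in place to [n]. /wofunodlamseevh/ → wofunodlanseevh.
Rule 2 (final cluster simplification): /h/ is the second consonant of a word-final cluster /vh/, so it deletes. /wofunodlanseevh/ → wofunodlanseev.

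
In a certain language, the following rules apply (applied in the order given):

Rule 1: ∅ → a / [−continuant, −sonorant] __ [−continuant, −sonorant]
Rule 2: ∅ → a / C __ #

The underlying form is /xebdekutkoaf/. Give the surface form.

Rule 1 (stop-cluster a-epenthesis): /b/ and /d/ form a stop–stop cluster, so [a] is inserted between them. /t/ and /k/ form a stop–stop cluster, so [a] is inserted between them. /xebdekutkoaf/ → xebadekutakoaf.
Rule 2 (final a-epenthesis): the form ends in the consonant /f/, so [a] is inserted word-finally. /xebadekutakoaf/ → xebadekutakoafa.

xebadekutakoafa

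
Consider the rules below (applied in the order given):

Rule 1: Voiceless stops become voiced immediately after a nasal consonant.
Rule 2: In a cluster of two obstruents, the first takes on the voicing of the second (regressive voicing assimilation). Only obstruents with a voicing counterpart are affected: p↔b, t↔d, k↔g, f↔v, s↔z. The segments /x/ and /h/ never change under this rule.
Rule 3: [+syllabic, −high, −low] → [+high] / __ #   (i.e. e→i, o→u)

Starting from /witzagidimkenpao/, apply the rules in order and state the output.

Rule 1 (post-nasal voicing): /k/ is a voiceless stop immediately after the nasal /m/, so it voices to [g]. /p/ is a voiceless stop immediately after the nasal /n/, so it voices to [b]. /witzagidimkenpao/ → witzagidimgenbao.
Rule 2 (regressive voicing assimilation): /t/ precedes the voiced obstruent /z/, so it voices to [d] by assimilation. /witzagidimgenbao/ → widzagidimgenbao.
Rule 3 (final vowel raising): /o/ is a mid vowel in word-final position, so it raises to [u]. /widzagidimgenbao/ → widzagidimgenbau.

widzagidimgenbau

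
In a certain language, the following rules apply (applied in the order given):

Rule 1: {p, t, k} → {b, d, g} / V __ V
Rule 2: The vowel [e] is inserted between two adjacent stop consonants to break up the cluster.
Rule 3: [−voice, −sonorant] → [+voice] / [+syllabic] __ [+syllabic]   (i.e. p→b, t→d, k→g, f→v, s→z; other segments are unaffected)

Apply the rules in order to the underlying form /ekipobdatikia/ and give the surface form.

egibobedadigia

Rule 1 (intervocalic voicing): /k/ is a voiceless stop between vowels /e/ and /i/, so it voices to [g]. /p/ is a voiceless stop between vowels /i/ and /o/, so it voices to [b]. /t/ is a voiceless stop between vowels /a/ and /i/, so it voices to [d]. /k/ is a voiceless stop between vowels /i/ and /i/, so it voices to [g]. /ekipobdatikia/ → egibobdadigia.
Rule 2 (stop-cluster e-epenthesis): /b/ and /d/ form a stop–stop cluster, so [e] is inserted between them. /egibobdadigia/ → egibobedadigia.
Rule 3 (intervocalic voicing): no segment meets the environment; /egibobedadigia/ is unchanged.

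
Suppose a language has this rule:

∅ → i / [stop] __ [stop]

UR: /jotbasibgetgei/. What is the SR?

jotibasibigetigei

/t/ and /b/ form a stop–stop cluster, so [i] is inserted between them.
/b/ and /g/ form a stop–stop cluster, so [i] is inserted between them.
/t/ and /g/ form a stop–stop cluster, so [i] is inserted between them.
Surface form: [jotibasibigetigei].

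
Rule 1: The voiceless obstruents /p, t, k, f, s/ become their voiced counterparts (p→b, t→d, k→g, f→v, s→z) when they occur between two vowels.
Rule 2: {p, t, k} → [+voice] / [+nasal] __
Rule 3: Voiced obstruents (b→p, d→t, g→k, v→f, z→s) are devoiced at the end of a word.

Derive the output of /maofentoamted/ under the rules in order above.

Rule 1 (intervocalic voicing): /f/ is a voiceless obstruent between vowels /o/ and /e/, so it voices to [v]. /maofentoamted/ → maoventoamted.
Rule 2 (post-nasal voicing): /t/ is a voiceless stop immediately after the nasal /n/, so it voices to [d]. /t/ is a voiceless stop immediately after the nasal /m/, so it voices to [d]. /maoventoamted/ → maovendoamded.
Rule 3 (final devoicing): /d/ is a voiced obstruent in word-final position, so it devoices to [t]. /maovendoamded/ → maovendoamdet.

maovendoamdet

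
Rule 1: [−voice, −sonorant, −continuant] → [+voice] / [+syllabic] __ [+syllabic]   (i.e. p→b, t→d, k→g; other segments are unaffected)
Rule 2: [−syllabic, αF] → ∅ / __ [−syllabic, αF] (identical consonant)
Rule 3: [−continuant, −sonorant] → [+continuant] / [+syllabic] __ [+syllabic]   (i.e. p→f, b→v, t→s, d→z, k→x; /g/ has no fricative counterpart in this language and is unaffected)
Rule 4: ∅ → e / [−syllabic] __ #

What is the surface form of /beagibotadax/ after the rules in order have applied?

Rule 1 (intervocalic voicing): /t/ is a voiceless stop between vowels /o/ and /a/, so it voices to [d]. /beagibotadax/ → beagibodadax.
Rule 2 (degemination): no segment meets the environment; /beagibodadax/ is unchanged.
Rule 3 (intervocalic spirantization): /b/ is a stop between vowels /i/ and /o/, so it spirantizes to the fricative [v]. /d/ is a stop between vowels /o/ and /a/, so it spirantizes to the fricative [z]. /d/ is a stop between vowels /a/ and /a/, so it spirantizes to the fricative [z]. /beagibodadax/ → beagivozazax.
Rule 4 (final e-epenthesis): the form ends in the consonant /x/, so [e] is inserted word-finally. /beagivozazax/ → beagivozazaxe.

beagivozazaxe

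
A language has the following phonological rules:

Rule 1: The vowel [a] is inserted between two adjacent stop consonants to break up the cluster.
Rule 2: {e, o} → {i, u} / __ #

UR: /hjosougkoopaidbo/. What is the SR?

hjosougakoopaidabu

Rule 1 (stop-cluster a-epenthesis): /g/ and /k/ form a stop–stop cluster, so [a] is inserted between them. /d/ and /b/ form a stop–stop cluster, so [a] is inserted between them. /hjosougkoopaidbo/ → hjosougakoopaidabo.
Rule 2 (final vowel raising): /o/ is a mid vowel in word-final position, so it raises to [u]. /hjosougakoopaidabo/ → hjosougakoopaidabu.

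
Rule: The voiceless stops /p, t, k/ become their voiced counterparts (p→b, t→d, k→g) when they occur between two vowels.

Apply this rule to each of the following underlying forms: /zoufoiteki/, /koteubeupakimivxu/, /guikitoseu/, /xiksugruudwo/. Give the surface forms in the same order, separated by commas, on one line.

/zoufoiteki/: /t/ is a voiceless stop between vowels /i/ and /e/, so it voices to [d]. /k/ is a voiceless stop between vowels /e/ and /i/, so it voices to [g]. → [zoufoidegi].
/koteubeupakimivxu/: /t/ is a voiceless stop between vowels /o/ and /e/, so it voices to [d]. /p/ is a voiceless stop between vowels /u/ and /a/, so it voices to [b]. /k/ is a voiceless stop between vowels /a/ and /i/, so it voices to [g]. → [kodeubeubagimivxu].
/guikitoseu/: /k/ is a voiceless stop between vowels /i/ and /i/, so it voices to [g]. /t/ is a voiceless stop between vowels /i/ and /o/, so it voices to [d]. → [guigidoseu].
/xiksugruudwo/: the rule's environment is not met; surfaces unchanged as [xiksugruudwo].

zoufoidegi, kodeubeubagimivxu, guigidoseu, xiksugruudwo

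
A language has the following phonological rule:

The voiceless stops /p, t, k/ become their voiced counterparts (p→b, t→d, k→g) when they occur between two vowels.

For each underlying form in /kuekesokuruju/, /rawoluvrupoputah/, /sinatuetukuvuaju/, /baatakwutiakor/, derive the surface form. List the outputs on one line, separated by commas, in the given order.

/kuekesokuruju/: /k/ is a voiceless stop between vowels /e/ and /e/, so it voices to [g]. /k/ is a voiceless stop between vowels /o/ and /u/, so it voices to [g]. → [kuegesoguruju].
/rawoluvrupoputah/: /p/ is a voiceless stop between vowels /u/ and /o/, so it voices to [b]. /p/ is a voiceless stop between vowels /o/ and /u/, so it voices to [b]. /t/ is a voiceless stop between vowels /u/ and /a/, so it voices to [d]. → [rawoluvrubobudah].
/sinatuetukuvuaju/: /t/ is a voiceless stop between vowels /a/ and /u/, so it voices to [d]. /t/ is a voiceless stop between vowels /e/ and /u/, so it voices to [d]. /k/ is a voiceless stop between vowels /u/ and /u/, so it voices to [g]. → [sinadueduguvuaju].
/baatakwutiakor/: /t/ is a voiceless stop between vowels /a/ and /a/, so it voices to [d]. /t/ is a voiceless stop between vowels /u/ and /i/, so it voices to [d]. /k/ is a voiceless stop between vowels /a/ and /o/, so it voices to [g]. → [baadakwudiagor].

kuegesoguruju, rawoluvrubobudah, sinadueduguvuaju, baadakwudiagor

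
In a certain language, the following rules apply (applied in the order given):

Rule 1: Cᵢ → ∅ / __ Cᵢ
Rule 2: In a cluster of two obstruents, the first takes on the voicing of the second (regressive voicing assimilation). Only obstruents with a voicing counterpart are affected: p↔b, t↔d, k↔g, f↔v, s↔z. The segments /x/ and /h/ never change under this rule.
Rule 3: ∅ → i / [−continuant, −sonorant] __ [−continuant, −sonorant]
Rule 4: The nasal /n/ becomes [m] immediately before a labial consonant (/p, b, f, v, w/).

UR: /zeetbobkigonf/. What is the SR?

Rule 1 (degemination): no segment meets the environment; /zeetbobkigonf/ is unchanged.
Rule 2 (regressive voicing assimilation): /t/ precedes the voiced obstruent /b/, so it voices to [d] by assimilation. /b/ precedes the voiceless obstruent /k/, so it devoices to [p] by assimilation. /zeetbobkigonf/ → zeedbopkigonf.
Rule 3 (stop-cluster i-epenthesis): /d/ and /b/ form a stop–stop cluster, so [i] is inserted between them. /p/ and /k/ form a stop–stop cluster, so [i] is inserted between them. /zeedbopkigonf/ → zeedibopikigonf.
Rule 4 (nasal place assimilation): /n/ precedes the labial consonant /f/, so it assimilates in place to [m]. /zeedibopikigonf/ → zeedibopikigomf.

zeedibopikigomf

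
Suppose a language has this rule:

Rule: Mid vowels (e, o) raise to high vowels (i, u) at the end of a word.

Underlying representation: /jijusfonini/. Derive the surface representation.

No segment of /jijusfonini/ meets the structural description of the rule, so the form surfaces unchanged.

jijusfonini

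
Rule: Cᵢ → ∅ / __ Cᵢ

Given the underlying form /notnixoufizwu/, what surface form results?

notnixoufizwu

No segment of /notnixoufizwu/ meets the structural description of the rule, so the form surfaces unchanged.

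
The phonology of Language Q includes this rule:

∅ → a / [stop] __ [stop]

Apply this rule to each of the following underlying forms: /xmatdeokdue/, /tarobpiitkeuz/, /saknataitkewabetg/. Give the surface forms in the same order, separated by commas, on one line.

/xmatdeokdue/: /t/ and /d/ form a stop–stop cluster, so [a] is inserted between them. /k/ and /d/ form a stop–stop cluster, so [a] is inserted between them. → [xmatadeokadue].
/tarobpiitkeuz/: /b/ and /p/ form a stop–stop cluster, so [a] is inserted between them. /t/ and /k/ form a stop–stop cluster, so [a] is inserted between them. → [tarobapiitakeuz].
/saknataitkewabetg/: /t/ and /k/ form a stop–stop cluster, so [a] is inserted between them. /t/ and /g/ form a stop–stop cluster, so [a] is inserted between them. → [saknataitakewabetag].

xmatadeokadue, tarobapiitakeuz, saknataitakewabetag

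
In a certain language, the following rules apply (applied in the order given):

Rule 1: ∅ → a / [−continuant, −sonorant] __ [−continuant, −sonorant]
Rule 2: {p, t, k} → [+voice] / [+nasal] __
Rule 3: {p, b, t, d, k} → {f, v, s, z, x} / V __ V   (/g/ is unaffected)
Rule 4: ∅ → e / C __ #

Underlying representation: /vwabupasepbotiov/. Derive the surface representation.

Rule 1 (stop-cluster a-epenthesis): /p/ and /b/ form a stop–stop cluster, so [a] is inserted between them. /vwabupasepbotiov/ → vwabupasepabotiov.
Rule 2 (post-nasal voicing): no segment meets the environment; /vwabupasepabotiov/ is unchanged.
Rule 3 (intervocalic spirantization): /b/ is a stop between vowels /a/ and /u/, so it spirantizes to the fricative [v]. /p/ is a stop between vowels /u/ and /a/, so it spirantizes to the fricative [f]. /p/ is a stop between vowels /e/ and /a/, so it spirantizes to the fricative [f]. /b/ is a stop between vowels /a/ and /o/, so it spirantizes to the fricative [v]. /t/ is a stop between vowels /o/ and /i/, so it spirantizes to the fricative [s]. /vwabupasepabotiov/ → vwavufasefavosiov.
Rule 4 (final e-epenthesis): the form ends in the consonant /v/, so [e] is inserted word-finally. /vwavufasefavosiov/ → vwavufasefavosiove.

vwavufasefavosiove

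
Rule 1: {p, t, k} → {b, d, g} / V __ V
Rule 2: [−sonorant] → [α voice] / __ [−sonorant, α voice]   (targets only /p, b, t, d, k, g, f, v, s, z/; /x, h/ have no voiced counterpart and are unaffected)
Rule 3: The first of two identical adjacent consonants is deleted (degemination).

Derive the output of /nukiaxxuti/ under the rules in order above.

Rule 1 (intervocalic voicing): /k/ is a voiceless stop between vowels /u/ and /i/, so it voices to [g]. /t/ is a voiceless stop between vowels /u/ and /i/, so it voices to [d]. /nukiaxxuti/ → nugiaxxudi.
Rule 2 (regressive voicing assimilation): no segment meets the environment; /nugiaxxudi/ is unchanged.
Rule 3 (degemination): /xx/ is a geminate; the first /x/ deletes. /nugiaxxudi/ → nugiaxudi.

nugiaxudi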